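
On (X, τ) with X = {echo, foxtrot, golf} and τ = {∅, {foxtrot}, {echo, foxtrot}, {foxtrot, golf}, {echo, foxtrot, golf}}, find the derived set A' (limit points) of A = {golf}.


A' = ∅

For each x ∈ X, list the open sets U ∈ τ with x ∈ U, then check whether U ∩ (A ∖ {x}) ≠ ∅ for every such U.
  x = echo: open {echo, foxtrot} ∋ x has {echo, foxtrot} ∩ (A ∖ {echo}) = ∅, so x is NOT a limit point.
  x = foxtrot: open {foxtrot} ∋ x has {foxtrot} ∩ (A ∖ {foxtrot}) = ∅, so x is NOT a limit point.
  x = golf: open {foxtrot, golf} ∋ x has {foxtrot, golf} ∩ (A ∖ {golf}) = ∅, so x is NOT a limit point.
Collecting: A' = ∅.


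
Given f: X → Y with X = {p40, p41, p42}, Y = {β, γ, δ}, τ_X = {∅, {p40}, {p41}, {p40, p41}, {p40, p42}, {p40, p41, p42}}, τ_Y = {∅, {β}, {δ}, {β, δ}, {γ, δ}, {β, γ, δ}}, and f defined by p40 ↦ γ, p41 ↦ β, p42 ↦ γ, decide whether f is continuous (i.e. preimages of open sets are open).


f IS continuous.

Compute f^{-1}(U) for each U ∈ τ_Y:
  U = ∅: f^{-1}(U) = ∅ ∈ τ_X ✓.
  U = {β}: f^{-1}(U) = {p41} ∈ τ_X ✓.
  U = {δ}: f^{-1}(U) = ∅ ∈ τ_X ✓.
  U = {β, δ}: f^{-1}(U) = {p41} ∈ τ_X ✓.
  U = {γ, δ}: f^{-1}(U) = {p40, p42} ∈ τ_X ✓.
  U = {β, γ, δ}: f^{-1}(U) = {p40, p41, p42} ∈ τ_X ✓.
Every preimage lies in τ_X, so f IS continuous.


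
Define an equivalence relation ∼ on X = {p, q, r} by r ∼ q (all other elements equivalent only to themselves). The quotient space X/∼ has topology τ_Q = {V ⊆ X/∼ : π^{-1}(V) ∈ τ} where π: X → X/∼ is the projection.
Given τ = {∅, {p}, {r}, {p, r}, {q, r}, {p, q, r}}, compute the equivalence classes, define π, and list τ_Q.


X/∼ = {[p], [q=r]}; |τ_Q| = 4.

Equivalence classes: [p], [q=r].
Quotient map π: X → X/∼ sends p ↦ [p], q ↦ [q=r], r ↦ [q=r].
For each subset V ⊆ X/∼, compute π^{-1}(V) ⊆ X and check whether π^{-1}(V) ∈ τ. V is open in τ_Q iff π^{-1}(V) ∈ τ.
  V = {}: π^{-1}(V) = ∅ ∈ τ ✓.
  V = {[p]}: π^{-1}(V) = {p} ∈ τ ✓.
  V = {[q=r]}: π^{-1}(V) = {q, r} ∈ τ ✓.
  V = {[p], [q=r]}: π^{-1}(V) = {p, q, r} ∈ τ ✓.
Open sets in the quotient: τ_Q = {{}, {[p]}, {[q=r]}, {[p], [q=r]}} (4 elements).


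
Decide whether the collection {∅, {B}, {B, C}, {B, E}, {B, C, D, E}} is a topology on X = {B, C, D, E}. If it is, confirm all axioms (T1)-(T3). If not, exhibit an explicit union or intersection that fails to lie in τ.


τ is NOT a topology on X.

Axiom (T1): ∅ ∈ τ? Yes; X ∈ τ? Yes.
Axiom (T2/T3): check pairwise unions and intersections of members of τ.
Counterexample for (T2): {B, C} ∪ {B, E} = {B, C, E} ∉ τ. Therefore τ is NOT a topology.


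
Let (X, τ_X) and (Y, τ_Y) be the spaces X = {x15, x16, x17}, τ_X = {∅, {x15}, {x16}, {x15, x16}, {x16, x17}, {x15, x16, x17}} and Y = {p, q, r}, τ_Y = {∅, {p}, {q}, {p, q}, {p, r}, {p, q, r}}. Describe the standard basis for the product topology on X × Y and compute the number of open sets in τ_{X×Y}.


Basis B = {∅ × ∅, {x15} × {p}, {x15} × {q}, {x16} × {p}, {x16} × {q}, {x15} × {p, q}, {x15} × {p, r}, {x15, x16} × {p}, {x15, x16} × {q}, {x16} × {p, q}, {x16} × {p, r}, {x16, x17} × {p}, {x16, x17} × {q}, {x15} × {p, q, r}, {x15, x16, x17} × {p}, {x15, x16, x17} × {q}, {x16} × {p, q, r}, {x15, x16} × {p, q}, {x15, x16} × {p, r}, {x16, x17} × {p, q}, {x16, x17} × {p, r}, {x15, x16} × {p, q, r}, {x15, x16, x17} × {p, q}, {x15, x16, x17} × {p, r}, {x16, x17} × {p, q, r}, {x15, x16, x17} × {p, q, r}}; |τ_{X×Y}| = 108.

Enumerate products U × V with U ∈ τ_X, V ∈ τ_Y (deduplicated):
  ∅ × ∅ = {} (∅)
  {x15} × {p} = {(x15,p)}
  {x15} × {q} = {(x15,q)}
  {x16} × {p} = {(x16,p)}
  {x16} × {q} = {(x16,q)}
  {x15} × {p, q} = {(x15,p), (x15,q)}
  {x15} × {p, r} = {(x15,p), (x15,r)}
  {x15, x16} × {p} = {(x15,p), (x16,p)}
  {x15, x16} × {q} = {(x15,q), (x16,q)}
  {x16} × {p, q} = {(x16,p), (x16,q)}
  {x16} × {p, r} = {(x16,p), (x16,r)}
  {x16, x17} × {p} = {(x16,p), (x17,p)}
  {x16, x17} × {q} = {(x16,q), (x17,q)}
  {x15} × {p, q, r} = {(x15,p), (x15,q), (x15,r)}
  {x15, x16, x17} × {p} = {(x15,p), (x16,p), (x17,p)}
  {x15, x16, x17} × {q} = {(x15,q), (x16,q), (x17,q)}
  {x16} × {p, q, r} = {(x16,p), (x16,q), (x16,r)}
  {x15, x16} × {p, q} = {(x15,p), (x15,q), (x16,p), (x16,q)}
  {x15, x16} × {p, r} = {(x15,p), (x15,r), (x16,p), (x16,r)}
  {x16, x17} × {p, q} = {(x16,p), (x16,q), (x17,p), (x17,q)}
  {x16, x17} × {p, r} = {(x16,p), (x16,r), (x17,p), (x17,r)}
  {x15, x16} × {p, q, r} = {(x15,p), (x15,q), (x15,r), (x16,p), (x16,q), (x16,r)}
  {x15, x16, x17} × {p, q} = {(x15,p), (x15,q), (x16,p), (x16,q), (x17,p), (x17,q)}
  {x15, x16, x17} × {p, r} = {(x15,p), (x15,r), (x16,p), (x16,r), (x17,p), (x17,r)}
  {x16, x17} × {p, q, r} = {(x16,p), (x16,q), (x16,r), (x17,p), (x17,q), (x17,r)}
  {x15, x16, x17} × {p, q, r} = {(x15,p), (x15,q), (x15,r), (x16,p), (x16,q), (x16,r), (x17,p), (x17,q), (x17,r)}
These 26 distinct sets form the basis B.
Close under arbitrary unions to get τ_{X×Y}; counting gives |τ_{X×Y}| = 108.


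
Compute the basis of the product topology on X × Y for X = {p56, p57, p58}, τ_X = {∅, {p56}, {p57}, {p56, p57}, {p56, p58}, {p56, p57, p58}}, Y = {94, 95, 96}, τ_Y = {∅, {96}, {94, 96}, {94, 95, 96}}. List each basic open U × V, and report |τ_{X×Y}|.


Basis B = {∅ × ∅, {p56} × {96}, {p57} × {96}, {p56} × {94, 96}, {p56, p57} × {96}, {p56, p58} × {96}, {p57} × {94, 96}, {p56} × {94, 95, 96}, {p56, p57, p58} × {96}, {p57} × {94, 95, 96}, {p56, p57} × {94, 96}, {p56, p58} × {94, 96}, {p56, p57} × {94, 95, 96}, {p56, p58} × {94, 95, 96}, {p56, p57, p58} × {94, 96}, {p56, p57, p58} × {94, 95, 96}}; |τ_{X×Y}| = 40.

Enumerate products U × V with U ∈ τ_X, V ∈ τ_Y (deduplicated):
  ∅ × ∅ = {} (∅)
  {p56} × {96} = {(p56,96)}
  {p57} × {96} = {(p57,96)}
  {p56} × {94, 96} = {(p56,94), (p56,96)}
  {p56, p57} × {96} = {(p56,96), (p57,96)}
  {p56, p58} × {96} = {(p56,96), (p58,96)}
  {p57} × {94, 96} = {(p57,94), (p57,96)}
  {p56} × {94, 95, 96} = {(p56,94), (p56,95), (p56,96)}
  {p56, p57, p58} × {96} = {(p56,96), (p57,96), (p58,96)}
  {p57} × {94, 95, 96} = {(p57,94), (p57,95), (p57,96)}
  {p56, p57} × {94, 96} = {(p56,94), (p56,96), (p57,94), (p57,96)}
  {p56, p58} × {94, 96} = {(p56,94), (p56,96), (p58,94), (p58,96)}
  {p56, p57} × {94, 95, 96} = {(p56,94), (p56,95), (p56,96), (p57,94), (p57,95), (p57,96)}
  {p56, p58} × {94, 95, 96} = {(p56,94), (p56,95), (p56,96), (p58,94), (p58,95), (p58,96)}
  {p56, p57, p58} × {94, 96} = {(p56,94), (p56,96), (p57,94), (p57,96), (p58,94), (p58,96)}
  {p56, p57, p58} × {94, 95, 96} = {(p56,94), (p56,95), (p56,96), (p57,94), (p57,95), (p57,96), (p58,94), (p58,95), (p58,96)}
These 16 distinct sets form the basis B.
Close under arbitrary unions to get τ_{X×Y}; counting gives |τ_{X×Y}| = 40.


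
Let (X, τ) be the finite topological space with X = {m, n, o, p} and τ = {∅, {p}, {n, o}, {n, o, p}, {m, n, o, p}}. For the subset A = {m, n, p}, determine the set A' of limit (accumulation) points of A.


A' = {m, o}

For each x ∈ X, list the open sets U ∈ τ with x ∈ U, then check whether U ∩ (A ∖ {x}) ≠ ∅ for every such U.
  x = m: opens ∋ x are {m, n, o, p}; each meets A ∖ {m}, so x IS a limit point.
  x = n: open {n, o} ∋ x has {n, o} ∩ (A ∖ {n}) = ∅, so x is NOT a limit point.
  x = o: opens ∋ x are {n, o}, {n, o, p}, {m, n, o, p}; each meets A ∖ {o}, so x IS a limit point.
  x = p: open {p} ∋ x has {p} ∩ (A ∖ {p}) = ∅, so x is NOT a limit point.
Collecting: A' = {m, o}.


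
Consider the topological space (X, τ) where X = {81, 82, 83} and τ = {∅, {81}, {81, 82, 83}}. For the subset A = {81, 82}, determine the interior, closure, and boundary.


int(A) = {81}, cl(A) = {81, 82, 83}, ∂A = {82, 83}.

Closed sets in (X, τ) are complements of opens:
  closed(X, τ) = {∅, {82, 83}, {81, 82, 83}}.
int(A) = ⋃ {U ∈ τ : U ⊆ A}. Opens contained in A: ∅, {81}.
Taking the union of these: int(A) = {81}.
cl(A) = ⋂ {C closed : A ⊆ C}. Closed sets containing A: {81, 82, 83}.
Intersecting these: cl(A) = {81, 82, 83}.
∂A = cl(A) ∖ int(A) = {81, 82, 83} ∖ {81} = {82, 83}.


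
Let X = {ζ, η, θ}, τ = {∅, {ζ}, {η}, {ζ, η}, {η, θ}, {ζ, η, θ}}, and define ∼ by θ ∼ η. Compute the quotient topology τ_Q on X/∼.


X/∼ = {[ζ], [η=θ]}; |τ_Q| = 4.

Equivalence classes: [ζ], [η=θ].
Quotient map π: X → X/∼ sends ζ ↦ [ζ], η ↦ [η=θ], θ ↦ [η=θ].
For each subset V ⊆ X/∼, compute π^{-1}(V) ⊆ X and check whether π^{-1}(V) ∈ τ. V is open in τ_Q iff π^{-1}(V) ∈ τ.
  V = {}: π^{-1}(V) = ∅ ∈ τ ✓.
  V = {[ζ]}: π^{-1}(V) = {ζ} ∈ τ ✓.
  V = {[η=θ]}: π^{-1}(V) = {η, θ} ∈ τ ✓.
  V = {[ζ], [η=θ]}: π^{-1}(V) = {ζ, η, θ} ∈ τ ✓.
Open sets in the quotient: τ_Q = {{}, {[ζ]}, {[η=θ]}, {[ζ], [η=θ]}} (4 elements).


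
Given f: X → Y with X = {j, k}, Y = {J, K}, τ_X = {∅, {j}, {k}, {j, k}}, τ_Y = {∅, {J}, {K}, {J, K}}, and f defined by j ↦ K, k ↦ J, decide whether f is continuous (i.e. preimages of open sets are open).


f IS continuous.

Compute f^{-1}(U) for each U ∈ τ_Y:
  U = ∅: f^{-1}(U) = ∅ ∈ τ_X ✓.
  U = {J}: f^{-1}(U) = {k} ∈ τ_X ✓.
  U = {K}: f^{-1}(U) = {j} ∈ τ_X ✓.
  U = {J, K}: f^{-1}(U) = {j, k} ∈ τ_X ✓.
Every preimage lies in τ_X, so f IS continuous.


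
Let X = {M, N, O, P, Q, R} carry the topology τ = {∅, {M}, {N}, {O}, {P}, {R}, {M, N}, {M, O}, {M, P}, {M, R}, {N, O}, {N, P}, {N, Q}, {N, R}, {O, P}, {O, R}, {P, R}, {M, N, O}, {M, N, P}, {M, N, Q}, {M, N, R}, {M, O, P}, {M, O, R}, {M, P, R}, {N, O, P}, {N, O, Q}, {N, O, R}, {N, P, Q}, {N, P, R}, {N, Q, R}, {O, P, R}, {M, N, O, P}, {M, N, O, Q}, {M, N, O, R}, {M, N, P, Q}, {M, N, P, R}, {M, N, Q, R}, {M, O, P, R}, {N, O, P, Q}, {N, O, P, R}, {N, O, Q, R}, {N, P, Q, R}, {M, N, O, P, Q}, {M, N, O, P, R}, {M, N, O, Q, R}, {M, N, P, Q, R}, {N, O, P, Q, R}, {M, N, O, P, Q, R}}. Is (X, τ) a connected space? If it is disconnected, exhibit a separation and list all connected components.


(X, τ) is disconnected; components = [{M}, {O}, {P}, {R}, {N, Q}].

Find clopen sets (U ∈ τ with X ∖ U ∈ τ):
  U = ∅, X ∖ U = {M, N, O, P, Q, R} — both open, so U is clopen.
  U = {M}, X ∖ U = {N, O, P, Q, R} — both open, so U is clopen.
  U = {O}, X ∖ U = {M, N, P, Q, R} — both open, so U is clopen.
  U = {P}, X ∖ U = {M, N, O, Q, R} — both open, so U is clopen.
  U = {R}, X ∖ U = {M, N, O, P, Q} — both open, so U is clopen.
  U = {M, O}, X ∖ U = {N, P, Q, R} — both open, so U is clopen.
  U = {M, P}, X ∖ U = {N, O, Q, R} — both open, so U is clopen.
  U = {M, R}, X ∖ U = {N, O, P, Q} — both open, so U is clopen.
  U = {N, Q}, X ∖ U = {M, O, P, R} — both open, so U is clopen.
  U = {O, P}, X ∖ U = {M, N, Q, R} — both open, so U is clopen.
  U = {O, R}, X ∖ U = {M, N, P, Q} — both open, so U is clopen.
  U = {P, R}, X ∖ U = {M, N, O, Q} — both open, so U is clopen.
  U = {M, N, Q}, X ∖ U = {O, P, R} — both open, so U is clopen.
  U = {M, O, P}, X ∖ U = {N, Q, R} — both open, so U is clopen.
  U = {M, O, R}, X ∖ U = {N, P, Q} — both open, so U is clopen.
  U = {M, P, R}, X ∖ U = {N, O, Q} — both open, so U is clopen.
  U = {N, O, Q}, X ∖ U = {M, P, R} — both open, so U is clopen.
  U = {N, P, Q}, X ∖ U = {M, O, R} — both open, so U is clopen.
  U = {N, Q, R}, X ∖ U = {M, O, P} — both open, so U is clopen.
  U = {O, P, R}, X ∖ U = {M, N, Q} — both open, so U is clopen.
  U = {M, N, O, Q}, X ∖ U = {P, R} — both open, so U is clopen.
  U = {M, N, P, Q}, X ∖ U = {O, R} — both open, so U is clopen.
  U = {M, N, Q, R}, X ∖ U = {O, P} — both open, so U is clopen.
  U = {M, O, P, R}, X ∖ U = {N, Q} — both open, so U is clopen.
  U = {N, O, P, Q}, X ∖ U = {M, R} — both open, so U is clopen.
  U = {N, O, Q, R}, X ∖ U = {M, P} — both open, so U is clopen.
  U = {N, P, Q, R}, X ∖ U = {M, O} — both open, so U is clopen.
  U = {M, N, O, P, Q}, X ∖ U = {R} — both open, so U is clopen.
  U = {M, N, O, Q, R}, X ∖ U = {P} — both open, so U is clopen.
  U = {M, N, P, Q, R}, X ∖ U = {O} — both open, so U is clopen.
  U = {N, O, P, Q, R}, X ∖ U = {M} — both open, so U is clopen.
  U = {M, N, O, P, Q, R}, X ∖ U = ∅ — both open, so U is clopen.
Nontrivial clopen(s) exist: e.g. {N, P, Q}. So (X, τ) is disconnected.
Compute connected components by grouping points that agree on all clopens:
  component: {M}
  component: {O}
  component: {P}
  component: {R}
  component: {N, Q}


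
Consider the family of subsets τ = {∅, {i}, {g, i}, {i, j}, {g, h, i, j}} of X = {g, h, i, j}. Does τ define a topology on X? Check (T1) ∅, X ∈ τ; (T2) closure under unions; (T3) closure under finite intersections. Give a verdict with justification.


τ is NOT a topology on X.

Axiom (T1): ∅ ∈ τ? Yes; X ∈ τ? Yes.
Axiom (T2/T3): check pairwise unions and intersections of members of τ.
Counterexample for (T2): {g, i} ∪ {i, j} = {g, i, j} ∉ τ. Therefore τ is NOT a topology.


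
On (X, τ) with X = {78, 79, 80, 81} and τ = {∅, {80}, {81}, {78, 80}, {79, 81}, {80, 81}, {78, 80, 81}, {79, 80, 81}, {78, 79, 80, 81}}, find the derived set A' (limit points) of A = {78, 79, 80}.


A' = {78}

For each x ∈ X, list the open sets U ∈ τ with x ∈ U, then check whether U ∩ (A ∖ {x}) ≠ ∅ for every such U.
  x = 78: opens ∋ x are {78, 80}, {78, 80, 81}, {78, 79, 80, 81}; each meets A ∖ {78}, so x IS a limit point.
  x = 79: open {79, 81} ∋ x has {79, 81} ∩ (A ∖ {79}) = ∅, so x is NOT a limit point.
  x = 80: open {80} ∋ x has {80} ∩ (A ∖ {80}) = ∅, so x is NOT a limit point.
  x = 81: open {81} ∋ x has {81} ∩ (A ∖ {81}) = ∅, so x is NOT a limit point.
Collecting: A' = {78}.


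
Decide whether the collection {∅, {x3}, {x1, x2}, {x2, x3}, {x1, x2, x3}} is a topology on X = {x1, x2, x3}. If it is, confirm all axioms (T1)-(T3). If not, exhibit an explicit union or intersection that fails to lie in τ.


τ is NOT a topology on X.

Axiom (T1): ∅ ∈ τ? Yes; X ∈ τ? Yes.
Axiom (T2/T3): check pairwise unions and intersections of members of τ.
Counterexample for (T3): {x1, x2} ∩ {x2, x3} = {x2} ∉ τ. Therefore τ is NOT a topology.


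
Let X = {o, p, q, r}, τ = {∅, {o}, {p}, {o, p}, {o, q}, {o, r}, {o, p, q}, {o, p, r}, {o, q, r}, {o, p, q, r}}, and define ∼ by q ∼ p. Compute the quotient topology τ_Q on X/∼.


X/∼ = {[o], [p=q], [r]}; |τ_Q| = 5.

Equivalence classes: [o], [p=q], [r].
Quotient map π: X → X/∼ sends o ↦ [o], p ↦ [p=q], q ↦ [p=q], r ↦ [r].
For each subset V ⊆ X/∼, compute π^{-1}(V) ⊆ X and check whether π^{-1}(V) ∈ τ. V is open in τ_Q iff π^{-1}(V) ∈ τ.
  V = {}: π^{-1}(V) = ∅ ∈ τ ✓.
  V = {[o]}: π^{-1}(V) = {o} ∈ τ ✓.
  V = {[p=q]}: π^{-1}(V) = {p, q} ∉ τ ✗.
  V = {[o], [p=q]}: π^{-1}(V) = {o, p, q} ∈ τ ✓.
  V = {[r]}: π^{-1}(V) = {r} ∉ τ ✗.
  V = {[o], [r]}: π^{-1}(V) = {o, r} ∈ τ ✓.
  V = {[p=q], [r]}: π^{-1}(V) = {p, q, r} ∉ τ ✗.
  V = {[o], [p=q], [r]}: π^{-1}(V) = {o, p, q, r} ∈ τ ✓.
Open sets in the quotient: τ_Q = {{}, {[o]}, {[o], [p=q]}, {[o], [r]}, {[o], [p=q], [r]}} (5 elements).


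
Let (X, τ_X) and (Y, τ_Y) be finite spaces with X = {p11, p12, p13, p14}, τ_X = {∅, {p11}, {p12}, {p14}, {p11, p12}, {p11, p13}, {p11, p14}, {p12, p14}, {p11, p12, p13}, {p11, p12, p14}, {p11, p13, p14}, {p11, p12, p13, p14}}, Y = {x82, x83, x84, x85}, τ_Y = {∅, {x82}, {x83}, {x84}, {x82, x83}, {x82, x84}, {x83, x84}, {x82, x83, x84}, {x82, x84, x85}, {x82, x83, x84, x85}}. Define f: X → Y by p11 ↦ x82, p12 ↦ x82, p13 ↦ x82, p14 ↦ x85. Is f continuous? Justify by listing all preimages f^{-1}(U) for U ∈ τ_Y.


f IS continuous.

Compute f^{-1}(U) for each U ∈ τ_Y:
  U = ∅: f^{-1}(U) = ∅ ∈ τ_X ✓.
  U = {x82}: f^{-1}(U) = {p11, p12, p13} ∈ τ_X ✓.
  U = {x83}: f^{-1}(U) = ∅ ∈ τ_X ✓.
  U = {x84}: f^{-1}(U) = ∅ ∈ τ_X ✓.
  U = {x82, x83}: f^{-1}(U) = {p11, p12, p13} ∈ τ_X ✓.
  U = {x82, x84}: f^{-1}(U) = {p11, p12, p13} ∈ τ_X ✓.
  U = {x83, x84}: f^{-1}(U) = ∅ ∈ τ_X ✓.
  U = {x82, x83, x84}: f^{-1}(U) = {p11, p12, p13} ∈ τ_X ✓.
  U = {x82, x84, x85}: f^{-1}(U) = {p11, p12, p13, p14} ∈ τ_X ✓.
  U = {x82, x83, x84, x85}: f^{-1}(U) = {p11, p12, p13, p14} ∈ τ_X ✓.
Every preimage lies in τ_X, so f IS continuous.


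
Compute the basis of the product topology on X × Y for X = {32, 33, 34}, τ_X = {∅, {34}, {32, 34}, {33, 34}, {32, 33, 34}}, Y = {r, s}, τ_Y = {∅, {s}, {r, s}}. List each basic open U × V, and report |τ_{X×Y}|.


Basis B = {∅ × ∅, {34} × {s}, {32, 34} × {s}, {33, 34} × {s}, {34} × {r, s}, {32, 33, 34} × {s}, {32, 34} × {r, s}, {33, 34} × {r, s}, {32, 33, 34} × {r, s}}; |τ_{X×Y}| = 14.

Enumerate products U × V with U ∈ τ_X, V ∈ τ_Y (deduplicated):
  ∅ × ∅ = {} (∅)
  {34} × {s} = {(34,s)}
  {32, 34} × {s} = {(32,s), (34,s)}
  {33, 34} × {s} = {(33,s), (34,s)}
  {34} × {r, s} = {(34,r), (34,s)}
  {32, 33, 34} × {s} = {(32,s), (33,s), (34,s)}
  {32, 34} × {r, s} = {(32,r), (32,s), (34,r), (34,s)}
  {33, 34} × {r, s} = {(33,r), (33,s), (34,r), (34,s)}
  {32, 33, 34} × {r, s} = {(32,r), (32,s), (33,r), (33,s), (34,r), (34,s)}
These 9 distinct sets form the basis B.
Close under arbitrary unions to get τ_{X×Y}; counting gives |τ_{X×Y}| = 14.


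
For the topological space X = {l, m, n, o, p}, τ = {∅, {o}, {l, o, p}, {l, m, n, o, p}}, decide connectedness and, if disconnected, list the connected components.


(X, τ) is connected.

Find clopen sets (U ∈ τ with X ∖ U ∈ τ):
  U = ∅, X ∖ U = {l, m, n, o, p} — both open, so U is clopen.
  U = {l, m, n, o, p}, X ∖ U = ∅ — both open, so U is clopen.
Only trivial clopens (∅ and X) exist, so (X, τ) is connected.
Compute connected components by grouping points that agree on all clopens:
  component: {l, m, n, o, p}


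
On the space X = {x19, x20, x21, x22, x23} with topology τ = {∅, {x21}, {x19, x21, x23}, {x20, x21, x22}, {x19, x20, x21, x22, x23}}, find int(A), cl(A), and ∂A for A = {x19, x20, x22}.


int(A) = ∅, cl(A) = {x19, x20, x22, x23}, ∂A = {x19, x20, x22, x23}.

Closed sets in (X, τ) are complements of opens:
  closed(X, τ) = {∅, {x19, x23}, {x20, x22}, {x19, x20, x22, x23}, {x19, x20, x21, x22, x23}}.
int(A) = ⋃ {U ∈ τ : U ⊆ A}. Opens contained in A: ∅.
Taking the union of these: int(A) = ∅.
cl(A) = ⋂ {C closed : A ⊆ C}. Closed sets containing A: {x19, x20, x22, x23}, {x19, x20, x21, x22, x23}.
Intersecting these: cl(A) = {x19, x20, x22, x23}.
∂A = cl(A) ∖ int(A) = {x19, x20, x22, x23} ∖ ∅ = {x19, x20, x22, x23}.


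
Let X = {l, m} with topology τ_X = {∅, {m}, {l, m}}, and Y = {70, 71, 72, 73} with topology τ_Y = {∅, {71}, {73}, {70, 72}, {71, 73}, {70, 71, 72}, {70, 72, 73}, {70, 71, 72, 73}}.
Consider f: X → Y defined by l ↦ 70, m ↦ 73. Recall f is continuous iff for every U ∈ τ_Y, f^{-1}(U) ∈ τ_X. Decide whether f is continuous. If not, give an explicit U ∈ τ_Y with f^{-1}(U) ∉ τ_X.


f is NOT continuous.

Compute f^{-1}(U) for each U ∈ τ_Y:
  U = ∅: f^{-1}(U) = ∅ ∈ τ_X ✓.
  U = {71}: f^{-1}(U) = ∅ ∈ τ_X ✓.
  U = {73}: f^{-1}(U) = {m} ∈ τ_X ✓.
  U = {70, 72}: f^{-1}(U) = {l} ∉ τ_X ✗.
  U = {71, 73}: f^{-1}(U) = {m} ∈ τ_X ✓.
  U = {70, 71, 72}: f^{-1}(U) = {l} ∉ τ_X ✗.
  U = {70, 72, 73}: f^{-1}(U) = {l, m} ∈ τ_X ✓.
  U = {70, 71, 72, 73}: f^{-1}(U) = {l, m} ∈ τ_X ✓.
Found U = {70, 72} with f^{-1}(U) = {l} not in τ_X. Therefore f is NOT continuous.


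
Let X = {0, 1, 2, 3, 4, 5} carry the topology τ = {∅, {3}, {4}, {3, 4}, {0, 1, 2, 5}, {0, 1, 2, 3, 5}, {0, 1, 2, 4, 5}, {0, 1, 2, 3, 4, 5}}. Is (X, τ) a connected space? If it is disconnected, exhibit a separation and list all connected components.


(X, τ) is disconnected; components = [{3}, {4}, {0, 1, 2, 5}].

Find clopen sets (U ∈ τ with X ∖ U ∈ τ):
  U = ∅, X ∖ U = {0, 1, 2, 3, 4, 5} — both open, so U is clopen.
  U = {3}, X ∖ U = {0, 1, 2, 4, 5} — both open, so U is clopen.
  U = {4}, X ∖ U = {0, 1, 2, 3, 5} — both open, so U is clopen.
  U = {3, 4}, X ∖ U = {0, 1, 2, 5} — both open, so U is clopen.
  U = {0, 1, 2, 5}, X ∖ U = {3, 4} — both open, so U is clopen.
  U = {0, 1, 2, 3, 5}, X ∖ U = {4} — both open, so U is clopen.
  U = {0, 1, 2, 4, 5}, X ∖ U = {3} — both open, so U is clopen.
  U = {0, 1, 2, 3, 4, 5}, X ∖ U = ∅ — both open, so U is clopen.
Nontrivial clopen(s) exist: e.g. {3, 4}. So (X, τ) is disconnected.
Compute connected components by grouping points that agree on all clopens:
  component: {3}
  component: {4}
  component: {0, 1, 2, 5}


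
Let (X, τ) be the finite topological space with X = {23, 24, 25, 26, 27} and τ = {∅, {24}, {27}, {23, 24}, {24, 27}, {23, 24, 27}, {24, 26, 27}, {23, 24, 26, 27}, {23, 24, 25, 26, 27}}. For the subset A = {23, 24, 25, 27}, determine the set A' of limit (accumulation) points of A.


A' = {23, 25, 26}

For each x ∈ X, list the open sets U ∈ τ with x ∈ U, then check whether U ∩ (A ∖ {x}) ≠ ∅ for every such U.
  x = 23: opens ∋ x are {23, 24}, {23, 24, 27}, {23, 24, 26, 27}, {23, 24, 25, 26, 27}; each meets A ∖ {23}, so x IS a limit point.
  x = 24: open {24} ∋ x has {24} ∩ (A ∖ {24}) = ∅, so x is NOT a limit point.
  x = 25: opens ∋ x are {23, 24, 25, 26, 27}; each meets A ∖ {25}, so x IS a limit point.
  x = 26: opens ∋ x are {24, 26, 27}, {23, 24, 26, 27}, {23, 24, 25, 26, 27}; each meets A ∖ {26}, so x IS a limit point.
  x = 27: open {27} ∋ x has {27} ∩ (A ∖ {27}) = ∅, so x is NOT a limit point.
Collecting: A' = {23, 25, 26}.


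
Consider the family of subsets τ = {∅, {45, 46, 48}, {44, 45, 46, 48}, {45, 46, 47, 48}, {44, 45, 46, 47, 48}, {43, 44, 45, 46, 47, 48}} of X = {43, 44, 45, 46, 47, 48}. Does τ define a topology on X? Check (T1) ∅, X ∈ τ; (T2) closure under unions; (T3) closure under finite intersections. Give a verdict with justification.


τ IS a topology on X.

Axiom (T1): ∅ ∈ τ? Yes; X ∈ τ? Yes.
Axiom (T2/T3): check pairwise unions and intersections of members of τ.
All pairwise intersections and unions checked — each lies in τ. Therefore τ satisfies (T1), (T2), (T3): it IS a topology on X.


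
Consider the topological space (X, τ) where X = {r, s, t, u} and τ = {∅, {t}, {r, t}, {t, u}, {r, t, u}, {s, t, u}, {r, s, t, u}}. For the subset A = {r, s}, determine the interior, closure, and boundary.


int(A) = ∅, cl(A) = {r, s}, ∂A = {r, s}.

Closed sets in (X, τ) are complements of opens:
  closed(X, τ) = {∅, {r}, {s}, {r, s}, {s, u}, {r, s, u}, {r, s, t, u}}.
int(A) = ⋃ {U ∈ τ : U ⊆ A}. Opens contained in A: ∅.
Taking the union of these: int(A) = ∅.
cl(A) = ⋂ {C closed : A ⊆ C}. Closed sets containing A: {r, s}, {r, s, u}, {r, s, t, u}.
Intersecting these: cl(A) = {r, s}.
∂A = cl(A) ∖ int(A) = {r, s} ∖ ∅ = {r, s}.


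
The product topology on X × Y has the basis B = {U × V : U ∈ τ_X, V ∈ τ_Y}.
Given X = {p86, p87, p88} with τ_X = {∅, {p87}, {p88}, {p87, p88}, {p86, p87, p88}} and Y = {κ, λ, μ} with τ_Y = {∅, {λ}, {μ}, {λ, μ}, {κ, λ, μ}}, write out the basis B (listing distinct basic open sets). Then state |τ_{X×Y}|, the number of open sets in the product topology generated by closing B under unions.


Basis B = {∅ × ∅, {p87} × {λ}, {p87} × {μ}, {p88} × {λ}, {p88} × {μ}, {p87} × {λ, μ}, {p87, p88} × {λ}, {p87, p88} × {μ}, {p88} × {λ, μ}, {p86, p87, p88} × {λ}, {p86, p87, p88} × {μ}, {p87} × {κ, λ, μ}, {p88} × {κ, λ, μ}, {p87, p88} × {λ, μ}, {p86, p87, p88} × {λ, μ}, {p87, p88} × {κ, λ, μ}, {p86, p87, p88} × {κ, λ, μ}}; |τ_{X×Y}| = 48.

Enumerate products U × V with U ∈ τ_X, V ∈ τ_Y (deduplicated):
  ∅ × ∅ = {} (∅)
  {p87} × {λ} = {(p87,λ)}
  {p87} × {μ} = {(p87,μ)}
  {p88} × {λ} = {(p88,λ)}
  {p88} × {μ} = {(p88,μ)}
  {p87} × {λ, μ} = {(p87,λ), (p87,μ)}
  {p87, p88} × {λ} = {(p87,λ), (p88,λ)}
  {p87, p88} × {μ} = {(p87,μ), (p88,μ)}
  {p88} × {λ, μ} = {(p88,λ), (p88,μ)}
  {p86, p87, p88} × {λ} = {(p86,λ), (p87,λ), (p88,λ)}
  {p86, p87, p88} × {μ} = {(p86,μ), (p87,μ), (p88,μ)}
  {p87} × {κ, λ, μ} = {(p87,κ), (p87,λ), (p87,μ)}
  {p88} × {κ, λ, μ} = {(p88,κ), (p88,λ), (p88,μ)}
  {p87, p88} × {λ, μ} = {(p87,λ), (p87,μ), (p88,λ), (p88,μ)}
  {p86, p87, p88} × {λ, μ} = {(p86,λ), (p86,μ), (p87,λ), (p87,μ), (p88,λ), (p88,μ)}
  {p87, p88} × {κ, λ, μ} = {(p87,κ), (p87,λ), (p87,μ), (p88,κ), (p88,λ), (p88,μ)}
  {p86, p87, p88} × {κ, λ, μ} = {(p86,κ), (p86,λ), (p86,μ), (p87,κ), (p87,λ), (p87,μ), (p88,κ), (p88,λ), (p88,μ)}
These 17 distinct sets form the basis B.
Close under arbitrary unions to get τ_{X×Y}; counting gives |τ_{X×Y}| = 48.


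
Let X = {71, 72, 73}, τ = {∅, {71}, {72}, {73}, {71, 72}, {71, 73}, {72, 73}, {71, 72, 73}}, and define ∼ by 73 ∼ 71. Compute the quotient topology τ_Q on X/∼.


X/∼ = {[71=73], [72]}; |τ_Q| = 4.

Equivalence classes: [71=73], [72].
Quotient map π: X → X/∼ sends 71 ↦ [71=73], 72 ↦ [72], 73 ↦ [71=73].
For each subset V ⊆ X/∼, compute π^{-1}(V) ⊆ X and check whether π^{-1}(V) ∈ τ. V is open in τ_Q iff π^{-1}(V) ∈ τ.
  V = {}: π^{-1}(V) = ∅ ∈ τ ✓.
  V = {[71=73]}: π^{-1}(V) = {71, 73} ∈ τ ✓.
  V = {[72]}: π^{-1}(V) = {72} ∈ τ ✓.
  V = {[71=73], [72]}: π^{-1}(V) = {71, 72, 73} ∈ τ ✓.
Open sets in the quotient: τ_Q = {{}, {[71=73]}, {[72]}, {[71=73], [72]}} (4 elements).


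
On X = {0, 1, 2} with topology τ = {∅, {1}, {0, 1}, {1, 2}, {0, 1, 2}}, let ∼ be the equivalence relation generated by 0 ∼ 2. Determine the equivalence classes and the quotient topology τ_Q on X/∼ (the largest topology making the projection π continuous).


X/∼ = {[0=2], [1]}; |τ_Q| = 3.

Equivalence classes: [0=2], [1].
Quotient map π: X → X/∼ sends 0 ↦ [0=2], 1 ↦ [1], 2 ↦ [0=2].
For each subset V ⊆ X/∼, compute π^{-1}(V) ⊆ X and check whether π^{-1}(V) ∈ τ. V is open in τ_Q iff π^{-1}(V) ∈ τ.
  V = {}: π^{-1}(V) = ∅ ∈ τ ✓.
  V = {[0=2]}: π^{-1}(V) = {0, 2} ∉ τ ✗.
  V = {[1]}: π^{-1}(V) = {1} ∈ τ ✓.
  V = {[0=2], [1]}: π^{-1}(V) = {0, 1, 2} ∈ τ ✓.
Open sets in the quotient: τ_Q = {{}, {[1]}, {[0=2], [1]}} (3 elements).


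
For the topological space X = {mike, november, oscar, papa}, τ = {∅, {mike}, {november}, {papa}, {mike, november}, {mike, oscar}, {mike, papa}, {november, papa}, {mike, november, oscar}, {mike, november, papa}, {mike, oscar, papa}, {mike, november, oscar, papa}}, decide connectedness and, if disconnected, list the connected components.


(X, τ) is disconnected; components = [{november}, {papa}, {mike, oscar}].

Find clopen sets (U ∈ τ with X ∖ U ∈ τ):
  U = ∅, X ∖ U = {mike, november, oscar, papa} — both open, so U is clopen.
  U = {november}, X ∖ U = {mike, oscar, papa} — both open, so U is clopen.
  U = {papa}, X ∖ U = {mike, november, oscar} — both open, so U is clopen.
  U = {mike, oscar}, X ∖ U = {november, papa} — both open, so U is clopen.
  U = {november, papa}, X ∖ U = {mike, oscar} — both open, so U is clopen.
  U = {mike, november, oscar}, X ∖ U = {papa} — both open, so U is clopen.
  U = {mike, oscar, papa}, X ∖ U = {november} — both open, so U is clopen.
  U = {mike, november, oscar, papa}, X ∖ U = ∅ — both open, so U is clopen.
Nontrivial clopen(s) exist: e.g. {november, papa}. So (X, τ) is disconnected.
Compute connected components by grouping points that agree on all clopens:
  component: {november}
  component: {papa}
  component: {mike, oscar}


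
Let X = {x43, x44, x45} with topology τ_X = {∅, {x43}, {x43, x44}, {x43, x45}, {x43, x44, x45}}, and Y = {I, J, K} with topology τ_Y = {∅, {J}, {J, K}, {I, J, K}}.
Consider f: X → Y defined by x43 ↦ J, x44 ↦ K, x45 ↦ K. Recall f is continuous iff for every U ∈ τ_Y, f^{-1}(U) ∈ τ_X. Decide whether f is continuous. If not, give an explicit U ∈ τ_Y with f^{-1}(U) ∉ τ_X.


f IS continuous.

Compute f^{-1}(U) for each U ∈ τ_Y:
  U = ∅: f^{-1}(U) = ∅ ∈ τ_X ✓.
  U = {J}: f^{-1}(U) = {x43} ∈ τ_X ✓.
  U = {J, K}: f^{-1}(U) = {x43, x44, x45} ∈ τ_X ✓.
  U = {I, J, K}: f^{-1}(U) = {x43, x44, x45} ∈ τ_X ✓.
Every preimage lies in τ_X, so f IS continuous.


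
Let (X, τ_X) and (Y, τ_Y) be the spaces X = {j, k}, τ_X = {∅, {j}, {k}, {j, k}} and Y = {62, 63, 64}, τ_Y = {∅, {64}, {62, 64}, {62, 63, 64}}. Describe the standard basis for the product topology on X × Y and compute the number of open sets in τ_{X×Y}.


Basis B = {∅ × ∅, {j} × {64}, {k} × {64}, {j} × {62, 64}, {j, k} × {64}, {k} × {62, 64}, {j} × {62, 63, 64}, {k} × {62, 63, 64}, {j, k} × {62, 64}, {j, k} × {62, 63, 64}}; |τ_{X×Y}| = 16.

Enumerate products U × V with U ∈ τ_X, V ∈ τ_Y (deduplicated):
  ∅ × ∅ = {} (∅)
  {j} × {64} = {(j,64)}
  {k} × {64} = {(k,64)}
  {j} × {62, 64} = {(j,62), (j,64)}
  {j, k} × {64} = {(j,64), (k,64)}
  {k} × {62, 64} = {(k,62), (k,64)}
  {j} × {62, 63, 64} = {(j,62), (j,63), (j,64)}
  {k} × {62, 63, 64} = {(k,62), (k,63), (k,64)}
  {j, k} × {62, 64} = {(j,62), (j,64), (k,62), (k,64)}
  {j, k} × {62, 63, 64} = {(j,62), (j,63), (j,64), (k,62), (k,63), (k,64)}
These 10 distinct sets form the basis B.
Close under arbitrary unions to get τ_{X×Y}; counting gives |τ_{X×Y}| = 16.


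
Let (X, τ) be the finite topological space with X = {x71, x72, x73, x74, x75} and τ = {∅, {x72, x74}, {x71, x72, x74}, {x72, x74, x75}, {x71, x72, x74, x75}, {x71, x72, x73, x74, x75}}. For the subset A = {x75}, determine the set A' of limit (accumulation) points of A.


A' = {x73}

For each x ∈ X, list the open sets U ∈ τ with x ∈ U, then check whether U ∩ (A ∖ {x}) ≠ ∅ for every such U.
  x = x71: open {x71, x72, x74} ∋ x has {x71, x72, x74} ∩ (A ∖ {x71}) = ∅, so x is NOT a limit point.
  x = x72: open {x72, x74} ∋ x has {x72, x74} ∩ (A ∖ {x72}) = ∅, so x is NOT a limit point.
  x = x73: opens ∋ x are {x71, x72, x73, x74, x75}; each meets A ∖ {x73}, so x IS a limit point.
  x = x74: open {x72, x74} ∋ x has {x72, x74} ∩ (A ∖ {x74}) = ∅, so x is NOT a limit point.
  x = x75: open {x72, x74, x75} ∋ x has {x72, x74, x75} ∩ (A ∖ {x75}) = ∅, so x is NOT a limit point.
Collecting: A' = {x73}.


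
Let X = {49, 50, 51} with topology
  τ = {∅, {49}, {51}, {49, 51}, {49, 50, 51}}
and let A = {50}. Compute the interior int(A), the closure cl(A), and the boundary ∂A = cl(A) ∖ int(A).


int(A) = ∅, cl(A) = {50}, ∂A = {50}.

Closed sets in (X, τ) are complements of opens:
  closed(X, τ) = {∅, {50}, {49, 50}, {50, 51}, {49, 50, 51}}.
int(A) = ⋃ {U ∈ τ : U ⊆ A}. Opens contained in A: ∅.
Taking the union of these: int(A) = ∅.
cl(A) = ⋂ {C closed : A ⊆ C}. Closed sets containing A: {50}, {49, 50}, {50, 51}, {49, 50, 51}.
Intersecting these: cl(A) = {50}.
∂A = cl(A) ∖ int(A) = {50} ∖ ∅ = {50}.


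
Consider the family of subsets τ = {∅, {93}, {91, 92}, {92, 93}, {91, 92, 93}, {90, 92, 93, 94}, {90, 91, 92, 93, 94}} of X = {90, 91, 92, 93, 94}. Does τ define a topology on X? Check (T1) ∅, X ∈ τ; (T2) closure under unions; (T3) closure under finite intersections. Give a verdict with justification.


τ is NOT a topology on X.

Axiom (T1): ∅ ∈ τ? Yes; X ∈ τ? Yes.
Axiom (T2/T3): check pairwise unions and intersections of members of τ.
Counterexample for (T3): {91, 92} ∩ {92, 93} = {92} ∉ τ. Therefore τ is NOT a topology.


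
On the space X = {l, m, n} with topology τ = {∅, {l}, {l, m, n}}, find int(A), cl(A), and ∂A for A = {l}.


int(A) = {l}, cl(A) = {l, m, n}, ∂A = {m, n}.

Closed sets in (X, τ) are complements of opens:
  closed(X, τ) = {∅, {m, n}, {l, m, n}}.
int(A) = ⋃ {U ∈ τ : U ⊆ A}. Opens contained in A: ∅, {l}.
Taking the union of these: int(A) = {l}.
cl(A) = ⋂ {C closed : A ⊆ C}. Closed sets containing A: {l, m, n}.
Intersecting these: cl(A) = {l, m, n}.
∂A = cl(A) ∖ int(A) = {l, m, n} ∖ {l} = {m, n}.


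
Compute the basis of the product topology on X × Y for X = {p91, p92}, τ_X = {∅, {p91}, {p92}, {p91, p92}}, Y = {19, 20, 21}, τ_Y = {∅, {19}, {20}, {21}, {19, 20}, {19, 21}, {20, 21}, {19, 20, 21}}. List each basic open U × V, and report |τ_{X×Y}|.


Basis B = {∅ × ∅, {p91} × {19}, {p91} × {20}, {p91} × {21}, {p92} × {19}, {p92} × {20}, {p92} × {21}, {p91} × {19, 20}, {p91} × {19, 21}, {p91, p92} × {19}, {p91} × {20, 21}, {p91, p92} × {20}, {p91, p92} × {21}, {p92} × {19, 20}, {p92} × {19, 21}, {p92} × {20, 21}, {p91} × {19, 20, 21}, {p92} × {19, 20, 21}, {p91, p92} × {19, 20}, {p91, p92} × {19, 21}, {p91, p92} × {20, 21}, {p91, p92} × {19, 20, 21}}; |τ_{X×Y}| = 64.

Enumerate products U × V with U ∈ τ_X, V ∈ τ_Y (deduplicated):
  ∅ × ∅ = {} (∅)
  {p91} × {19} = {(p91,19)}
  {p91} × {20} = {(p91,20)}
  {p91} × {21} = {(p91,21)}
  {p92} × {19} = {(p92,19)}
  {p92} × {20} = {(p92,20)}
  {p92} × {21} = {(p92,21)}
  {p91} × {19, 20} = {(p91,19), (p91,20)}
  {p91} × {19, 21} = {(p91,19), (p91,21)}
  {p91, p92} × {19} = {(p91,19), (p92,19)}
  {p91} × {20, 21} = {(p91,20), (p91,21)}
  {p91, p92} × {20} = {(p91,20), (p92,20)}
  {p91, p92} × {21} = {(p91,21), (p92,21)}
  {p92} × {19, 20} = {(p92,19), (p92,20)}
  {p92} × {19, 21} = {(p92,19), (p92,21)}
  {p92} × {20, 21} = {(p92,20), (p92,21)}
  {p91} × {19, 20, 21} = {(p91,19), (p91,20), (p91,21)}
  {p92} × {19, 20, 21} = {(p92,19), (p92,20), (p92,21)}
  {p91, p92} × {19, 20} = {(p91,19), (p91,20), (p92,19), (p92,20)}
  {p91, p92} × {19, 21} = {(p91,19), (p91,21), (p92,19), (p92,21)}
  {p91, p92} × {20, 21} = {(p91,20), (p91,21), (p92,20), (p92,21)}
  {p91, p92} × {19, 20, 21} = {(p91,19), (p91,20), (p91,21), (p92,19), (p92,20), (p92,21)}
These 22 distinct sets form the basis B.
Close under arbitrary unions to get τ_{X×Y}; counting gives |τ_{X×Y}| = 64.


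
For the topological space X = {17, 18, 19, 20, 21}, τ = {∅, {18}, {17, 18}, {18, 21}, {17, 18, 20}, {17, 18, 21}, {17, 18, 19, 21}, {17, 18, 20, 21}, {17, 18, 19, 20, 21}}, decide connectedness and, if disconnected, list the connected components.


(X, τ) is connected.

Find clopen sets (U ∈ τ with X ∖ U ∈ τ):
  U = ∅, X ∖ U = {17, 18, 19, 20, 21} — both open, so U is clopen.
  U = {17, 18, 19, 20, 21}, X ∖ U = ∅ — both open, so U is clopen.
Only trivial clopens (∅ and X) exist, so (X, τ) is connected.
Compute connected components by grouping points that agree on all clopens:
  component: {17, 18, 19, 20, 21}


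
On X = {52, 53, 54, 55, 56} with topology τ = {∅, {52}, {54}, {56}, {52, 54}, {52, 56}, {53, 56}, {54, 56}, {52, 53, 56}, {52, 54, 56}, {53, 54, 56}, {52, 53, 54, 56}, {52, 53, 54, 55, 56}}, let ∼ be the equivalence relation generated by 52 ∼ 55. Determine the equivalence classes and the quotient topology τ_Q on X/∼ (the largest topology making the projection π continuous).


X/∼ = {[52=55], [53], [54], [56]}; |τ_Q| = 7.

Equivalence classes: [52=55], [53], [54], [56].
Quotient map π: X → X/∼ sends 52 ↦ [52=55], 53 ↦ [53], 54 ↦ [54], 55 ↦ [52=55], 56 ↦ [56].
For each subset V ⊆ X/∼, compute π^{-1}(V) ⊆ X and check whether π^{-1}(V) ∈ τ. V is open in τ_Q iff π^{-1}(V) ∈ τ.
  V = {}: π^{-1}(V) = ∅ ∈ τ ✓.
  V = {[52=55]}: π^{-1}(V) = {52, 55} ∉ τ ✗.
  V = {[53]}: π^{-1}(V) = {53} ∉ τ ✗.
  V = {[52=55], [53]}: π^{-1}(V) = {52, 53, 55} ∉ τ ✗.
  V = {[54]}: π^{-1}(V) = {54} ∈ τ ✓.
  V = {[52=55], [54]}: π^{-1}(V) = {52, 54, 55} ∉ τ ✗.
  V = {[53], [54]}: π^{-1}(V) = {53, 54} ∉ τ ✗.
  V = {[52=55], [53], [54]}: π^{-1}(V) = {52, 53, 54, 55} ∉ τ ✗.
  V = {[56]}: π^{-1}(V) = {56} ∈ τ ✓.
  V = {[52=55], [56]}: π^{-1}(V) = {52, 55, 56} ∉ τ ✗.
  V = {[53], [56]}: π^{-1}(V) = {53, 56} ∈ τ ✓.
  V = {[52=55], [53], [56]}: π^{-1}(V) = {52, 53, 55, 56} ∉ τ ✗.
  V = {[54], [56]}: π^{-1}(V) = {54, 56} ∈ τ ✓.
  V = {[52=55], [54], [56]}: π^{-1}(V) = {52, 54, 55, 56} ∉ τ ✗.
  V = {[53], [54], [56]}: π^{-1}(V) = {53, 54, 56} ∈ τ ✓.
  V = {[52=55], [53], [54], [56]}: π^{-1}(V) = {52, 53, 54, 55, 56} ∈ τ ✓.
Open sets in the quotient: τ_Q = {{}, {[54]}, {[56]}, {[53], [56]}, {[54], [56]}, {[53], [54], [56]}, {[52=55], [53], [54], [56]}} (7 elements).


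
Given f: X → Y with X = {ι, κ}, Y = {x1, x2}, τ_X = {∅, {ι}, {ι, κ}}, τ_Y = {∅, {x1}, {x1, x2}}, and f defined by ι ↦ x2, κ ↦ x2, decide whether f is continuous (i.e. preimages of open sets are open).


f IS continuous.

Compute f^{-1}(U) for each U ∈ τ_Y:
  U = ∅: f^{-1}(U) = ∅ ∈ τ_X ✓.
  U = {x1}: f^{-1}(U) = ∅ ∈ τ_X ✓.
  U = {x1, x2}: f^{-1}(U) = {ι, κ} ∈ τ_X ✓.
Every preimage lies in τ_X, so f IS continuous.


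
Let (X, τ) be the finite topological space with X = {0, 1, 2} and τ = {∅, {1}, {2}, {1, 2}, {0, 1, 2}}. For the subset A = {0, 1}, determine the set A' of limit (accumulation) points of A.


A' = {0}

For each x ∈ X, list the open sets U ∈ τ with x ∈ U, then check whether U ∩ (A ∖ {x}) ≠ ∅ for every such U.
  x = 0: opens ∋ x are {0, 1, 2}; each meets A ∖ {0}, so x IS a limit point.
  x = 1: open {1} ∋ x has {1} ∩ (A ∖ {1}) = ∅, so x is NOT a limit point.
  x = 2: open {2} ∋ x has {2} ∩ (A ∖ {2}) = ∅, so x is NOT a limit point.
Collecting: A' = {0}.


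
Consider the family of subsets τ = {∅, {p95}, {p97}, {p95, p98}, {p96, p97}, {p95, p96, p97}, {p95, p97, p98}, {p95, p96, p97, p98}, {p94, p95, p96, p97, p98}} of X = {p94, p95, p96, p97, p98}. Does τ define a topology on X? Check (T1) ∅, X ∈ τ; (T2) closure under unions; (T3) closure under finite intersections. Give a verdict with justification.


τ is NOT a topology on X.

Axiom (T1): ∅ ∈ τ? Yes; X ∈ τ? Yes.
Axiom (T2/T3): check pairwise unions and intersections of members of τ.
Counterexample for (T2): {p95} ∪ {p97} = {p95, p97} ∉ τ. Therefore τ is NOT a topology.


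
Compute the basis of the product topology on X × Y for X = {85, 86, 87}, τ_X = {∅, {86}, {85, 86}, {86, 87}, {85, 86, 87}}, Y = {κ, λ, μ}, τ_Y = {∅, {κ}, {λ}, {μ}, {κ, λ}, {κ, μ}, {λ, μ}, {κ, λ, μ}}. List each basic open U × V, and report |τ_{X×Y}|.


Basis B = {∅ × ∅, {86} × {κ}, {86} × {λ}, {86} × {μ}, {85, 86} × {κ}, {85, 86} × {λ}, {85, 86} × {μ}, {86} × {κ, λ}, {86} × {κ, μ}, {86, 87} × {κ}, {86} × {λ, μ}, {86, 87} × {λ}, {86, 87} × {μ}, {85, 86, 87} × {κ}, {85, 86, 87} × {λ}, {85, 86, 87} × {μ}, {86} × {κ, λ, μ}, {85, 86} × {κ, λ}, {85, 86} × {κ, μ}, {85, 86} × {λ, μ}, {86, 87} × {κ, λ}, {86, 87} × {κ, μ}, {86, 87} × {λ, μ}, {85, 86} × {κ, λ, μ}, {85, 86, 87} × {κ, λ}, {85, 86, 87} × {κ, μ}, {85, 86, 87} × {λ, μ}, {86, 87} × {κ, λ, μ}, {85, 86, 87} × {κ, λ, μ}}; |τ_{X×Y}| = 125.

Enumerate products U × V with U ∈ τ_X, V ∈ τ_Y (deduplicated):
  ∅ × ∅ = {} (∅)
  {86} × {κ} = {(86,κ)}
  {86} × {λ} = {(86,λ)}
  {86} × {μ} = {(86,μ)}
  {85, 86} × {κ} = {(85,κ), (86,κ)}
  {85, 86} × {λ} = {(85,λ), (86,λ)}
  {85, 86} × {μ} = {(85,μ), (86,μ)}
  {86} × {κ, λ} = {(86,κ), (86,λ)}
  {86} × {κ, μ} = {(86,κ), (86,μ)}
  {86, 87} × {κ} = {(86,κ), (87,κ)}
  {86} × {λ, μ} = {(86,λ), (86,μ)}
  {86, 87} × {λ} = {(86,λ), (87,λ)}
  {86, 87} × {μ} = {(86,μ), (87,μ)}
  {85, 86, 87} × {κ} = {(85,κ), (86,κ), (87,κ)}
  {85, 86, 87} × {λ} = {(85,λ), (86,λ), (87,λ)}
  {85, 86, 87} × {μ} = {(85,μ), (86,μ), (87,μ)}
  {86} × {κ, λ, μ} = {(86,κ), (86,λ), (86,μ)}
  {85, 86} × {κ, λ} = {(85,κ), (85,λ), (86,κ), (86,λ)}
  {85, 86} × {κ, μ} = {(85,κ), (85,μ), (86,κ), (86,μ)}
  {85, 86} × {λ, μ} = {(85,λ), (85,μ), (86,λ), (86,μ)}
  {86, 87} × {κ, λ} = {(86,κ), (86,λ), (87,κ), (87,λ)}
  {86, 87} × {κ, μ} = {(86,κ), (86,μ), (87,κ), (87,μ)}
  {86, 87} × {λ, μ} = {(86,λ), (86,μ), (87,λ), (87,μ)}
  {85, 86} × {κ, λ, μ} = {(85,κ), (85,λ), (85,μ), (86,κ), (86,λ), (86,μ)}
  {85, 86, 87} × {κ, λ} = {(85,κ), (85,λ), (86,κ), (86,λ), (87,κ), (87,λ)}
  {85, 86, 87} × {κ, μ} = {(85,κ), (85,μ), (86,κ), (86,μ), (87,κ), (87,μ)}
  {85, 86, 87} × {λ, μ} = {(85,λ), (85,μ), (86,λ), (86,μ), (87,λ), (87,μ)}
  {86, 87} × {κ, λ, μ} = {(86,κ), (86,λ), (86,μ), (87,κ), (87,λ), (87,μ)}
  {85, 86, 87} × {κ, λ, μ} = {(85,κ), (85,λ), (85,μ), (86,κ), (86,λ), (86,μ), (87,κ), (87,λ), (87,μ)}
These 29 distinct sets form the basis B.
Close under arbitrary unions to get τ_{X×Y}; counting gives |τ_{X×Y}| = 125.
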